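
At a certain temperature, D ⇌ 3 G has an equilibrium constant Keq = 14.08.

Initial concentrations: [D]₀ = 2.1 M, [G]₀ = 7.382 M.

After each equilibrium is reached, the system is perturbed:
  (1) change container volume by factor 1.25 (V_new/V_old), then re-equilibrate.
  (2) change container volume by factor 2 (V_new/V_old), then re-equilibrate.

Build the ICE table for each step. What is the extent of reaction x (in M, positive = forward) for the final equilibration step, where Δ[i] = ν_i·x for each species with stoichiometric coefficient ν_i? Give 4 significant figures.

x = 0.2592 M

Q₀ = 191.6 vs Keq = 14.08 ⇒ Q>K, reverse
Step 1:
                    D           G
  init            2.1       7.382
  Δ             1.256      -3.767
  eq            3.356       3.615
  solve Keq expr → x = -1.256; check Q = 14.08
Then change container volume by factor 1.25 (V_new/V_old).
Step 2:
                    D           G
  init          2.684       2.892
  Δ           -0.1355      0.4065
  eq            2.549       3.299
  solve Keq expr → x = 0.1355; check Q = 14.08
Then change container volume by factor 2 (V_new/V_old).
Step 3:
                    D           G
  init          1.275       1.649
  Δ           -0.2592      0.7777
  eq            1.015       2.427
  solve Keq expr → x = 0.2592; check Q = 14.08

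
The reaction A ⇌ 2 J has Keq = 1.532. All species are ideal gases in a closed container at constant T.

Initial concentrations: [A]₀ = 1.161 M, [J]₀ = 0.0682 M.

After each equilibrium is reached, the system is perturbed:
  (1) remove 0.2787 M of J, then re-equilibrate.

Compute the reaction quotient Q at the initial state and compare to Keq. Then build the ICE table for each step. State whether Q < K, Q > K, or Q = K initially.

Q₀ = 0.004006 vs Keq = 1.532 ⇒ Q<K, forward
Step 1:
                  A         J
  Initial     1.161    0.0682
  Change    -0.4775    0.9551
  Equil      0.6835     1.023
  solve Keq expr → x = 0.4775; check Q = 1.532
Then remove 0.2787 M of J.
Step 2:
                  A         J
  Initial    0.6835    0.7446
  Change    -0.1003    0.2006
  Equil      0.5832    0.9452
  solve Keq expr → x = 0.1003; check Q = 1.532

Q₀ = 0.004006; Q < K (proceeds forward)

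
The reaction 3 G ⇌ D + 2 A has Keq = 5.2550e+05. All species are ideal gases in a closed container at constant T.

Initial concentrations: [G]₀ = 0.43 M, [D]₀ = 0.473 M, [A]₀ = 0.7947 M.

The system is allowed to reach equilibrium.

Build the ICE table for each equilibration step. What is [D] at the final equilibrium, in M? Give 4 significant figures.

[D]_eq = 0.6127 M

Q₀ = 3.757 vs Keq = 5.2550e+05 ⇒ Q<K, forward
Step 1:
                   G          D          A
  init          0.43      0.473     0.7947
  Δ           -0.419     0.1397     0.2793
  eq         0.01104     0.6127      1.074
  solve Keq expr → x = 0.1397; check Q = 5.2550e+05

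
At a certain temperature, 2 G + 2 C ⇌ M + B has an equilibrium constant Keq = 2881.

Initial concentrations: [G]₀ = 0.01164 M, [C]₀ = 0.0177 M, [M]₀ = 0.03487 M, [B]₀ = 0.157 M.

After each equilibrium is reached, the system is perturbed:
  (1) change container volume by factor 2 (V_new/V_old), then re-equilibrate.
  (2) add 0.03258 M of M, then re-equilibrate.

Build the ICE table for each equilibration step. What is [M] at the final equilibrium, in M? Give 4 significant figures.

Q₀ = 1.2897e+05 vs Keq = 2881 ⇒ Q>K, reverse
Step 1:
                  G         C         M         B
  Initial   0.01164    0.0177   0.03487     0.157
  Change    0.01919   0.01919 -0.009594 -0.009594
  Equil     0.03083   0.03689   0.02528    0.1474
  solve Keq expr → x = -0.009594; check Q = 2881
Then change container volume by factor 2 (V_new/V_old).
Step 2:
                  G         C         M         B
  Initial   0.01541   0.01844   0.01264    0.0737
  Change   0.005376  0.005376 -0.002688 -0.002688
  Equil     0.02079   0.02382   0.00995   0.07101
  solve Keq expr → x = -0.002688; check Q = 2881
Then add 0.03258 M of M.
Step 3:
                  G         C         M         B
  Initial   0.02079   0.02382   0.04253   0.07101
  Change   0.008432  0.008432 -0.004216 -0.004216
  Equil     0.02922   0.03225   0.03831    0.0668
  solve Keq expr → x = -0.004216; check Q = 2881

[M]_eq = 0.03831 M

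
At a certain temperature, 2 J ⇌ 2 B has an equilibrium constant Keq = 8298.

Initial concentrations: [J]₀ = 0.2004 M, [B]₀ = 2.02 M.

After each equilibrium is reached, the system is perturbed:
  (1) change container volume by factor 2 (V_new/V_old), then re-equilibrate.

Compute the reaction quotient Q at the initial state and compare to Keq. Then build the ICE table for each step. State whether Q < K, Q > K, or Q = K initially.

Q₀ = 101.6 vs Keq = 8298 ⇒ Q<K, forward
Step 1:
                    J           B
  I            0.2004        2.02
  C           -0.1763      0.1763
  E           0.02411       2.196
  solve Keq expr → x = 0.08814; check Q = 8298
Then change container volume by factor 2 (V_new/V_old).
Step 2:
                    J           B
  I           0.01206       1.098
  C                 0           0
  E           0.01206       1.098
  solve Keq expr → x = 0; check Q = 8298

Q₀ = 101.6; Q < K (proceeds forward)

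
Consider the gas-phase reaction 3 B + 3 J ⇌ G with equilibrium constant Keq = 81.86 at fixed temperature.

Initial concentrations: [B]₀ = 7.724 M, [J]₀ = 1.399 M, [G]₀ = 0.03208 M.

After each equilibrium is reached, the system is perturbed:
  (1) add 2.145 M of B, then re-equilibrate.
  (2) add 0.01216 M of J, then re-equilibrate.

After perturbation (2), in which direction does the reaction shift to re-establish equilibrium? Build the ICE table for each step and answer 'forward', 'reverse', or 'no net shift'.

Q₀ = 2.5425e-05 vs Keq = 81.86 ⇒ Q<K, forward
Step 1:
                   B          J          G
  init         7.724      1.399    0.03208
  Δ            -1.37      -1.37     0.4568
  eq           6.354    0.02856     0.4889
  solve Keq expr → x = 0.4568; check Q = 81.86
Then add 2.145 M of B.
Step 2:
                   B          J          G
  init         8.499    0.02856     0.4889
  Δ        -0.007155  -0.007155   0.002385
  eq           8.491     0.0214     0.4913
  solve Keq expr → x = 0.002385; check Q = 81.86
Then add 0.01216 M of J.
Step 3:
                   B          J          G
  init         8.491    0.03356     0.4913
  Δ         -0.01207   -0.01207   0.004024
  eq           8.479    0.02149     0.4953
  solve Keq expr → x = 0.004024; check Q = 81.86

Direction: forward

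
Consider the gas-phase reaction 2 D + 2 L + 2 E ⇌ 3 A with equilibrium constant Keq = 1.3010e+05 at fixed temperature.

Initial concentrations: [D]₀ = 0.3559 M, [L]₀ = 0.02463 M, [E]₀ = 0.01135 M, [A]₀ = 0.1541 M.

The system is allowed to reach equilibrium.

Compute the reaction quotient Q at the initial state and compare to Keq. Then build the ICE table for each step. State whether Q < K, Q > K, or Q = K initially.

Q₀ = 3.6968e+05; Q > K (proceeds reverse)

Q₀ = 3.6968e+05 vs Keq = 1.3010e+05 ⇒ Q>K, reverse
Step 1:
                    D           L           E           A
  Initial      0.3559     0.02463     0.01135      0.1541
  Change     0.003992    0.003992    0.003992   -0.005988
  Equil        0.3599     0.02862     0.01534      0.1481
  solve Keq expr → x = -0.001996; check Q = 1.3010e+05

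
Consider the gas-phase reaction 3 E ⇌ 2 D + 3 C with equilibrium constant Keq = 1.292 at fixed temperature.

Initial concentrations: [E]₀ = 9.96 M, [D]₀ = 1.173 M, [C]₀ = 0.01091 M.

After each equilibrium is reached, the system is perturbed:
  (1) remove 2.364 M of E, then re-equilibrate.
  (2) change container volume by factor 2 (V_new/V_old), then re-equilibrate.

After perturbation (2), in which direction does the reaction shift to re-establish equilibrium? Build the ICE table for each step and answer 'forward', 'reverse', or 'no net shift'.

Direction: forward

Q₀ = 1.8084e-09 vs Keq = 1.292 ⇒ Q<K, forward
Step 1:
                   E          D          C
  Initial       9.96      1.173    0.01091
  Change      -3.255       2.17      3.255
  Equil        6.705      3.343      3.266
  solve Keq expr → x = 1.085; check Q = 1.292
Then remove 2.364 M of E.
Step 2:
                   E          D          C
  Initial      4.341      3.343      3.266
  Change      0.6238    -0.4159    -0.6238
  Equil        4.965      2.927      2.642
  solve Keq expr → x = -0.2079; check Q = 1.292
Then change container volume by factor 2 (V_new/V_old).
Step 3:
                   E          D          C
  Initial      2.482      1.464      1.321
  Change     -0.3323     0.2216     0.3323
  Equil         2.15      1.685      1.654
  solve Keq expr → x = 0.1108; check Q = 1.292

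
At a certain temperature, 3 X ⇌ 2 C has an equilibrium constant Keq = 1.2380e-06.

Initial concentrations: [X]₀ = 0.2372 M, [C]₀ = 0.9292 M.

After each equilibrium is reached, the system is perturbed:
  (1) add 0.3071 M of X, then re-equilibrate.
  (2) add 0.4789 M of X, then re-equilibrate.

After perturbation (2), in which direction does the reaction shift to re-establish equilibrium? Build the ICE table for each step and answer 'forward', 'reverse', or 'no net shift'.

Direction: forward

Q₀ = 64.7 vs Keq = 1.2380e-06 ⇒ Q>K, reverse
Step 1:
                  X         C
  Initial    0.2372    0.9292
  Change       1.39   -0.9269
  Equil       1.628   0.00231
  solve Keq expr → x = -0.4634; check Q = 1.2380e-06
Then add 0.3071 M of X.
Step 2:
                  X         C
  Initial     1.935   0.00231
  Change  -0.001022 6.8144e-04
  Equil       1.934  0.002992
  solve Keq expr → x = 3.4072e-04; check Q = 1.2380e-06
Then add 0.4789 M of X.
Step 3:
                  X         C
  Initial     2.413  0.002992
  Change   -0.00176  0.001173
  Equil       2.411  0.004165
  solve Keq expr → x = 5.8654e-04; check Q = 1.2380e-06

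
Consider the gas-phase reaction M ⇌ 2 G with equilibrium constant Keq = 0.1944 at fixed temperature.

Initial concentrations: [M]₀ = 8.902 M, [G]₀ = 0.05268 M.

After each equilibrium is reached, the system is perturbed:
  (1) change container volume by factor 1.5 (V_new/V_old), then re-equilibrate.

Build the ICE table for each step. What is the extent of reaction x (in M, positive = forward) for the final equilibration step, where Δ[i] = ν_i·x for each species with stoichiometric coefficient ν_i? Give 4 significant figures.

x = 0.09085 M

Q₀ = 3.1175e-04 vs Keq = 0.1944 ⇒ Q<K, forward
Step 1:
                    M           G
  init          8.902     0.05268
  Δ           -0.6085       1.217
  eq            8.293        1.27
  solve Keq expr → x = 0.6085; check Q = 0.1944
Then change container volume by factor 1.5 (V_new/V_old).
Step 2:
                    M           G
  init          5.529      0.8465
  Δ          -0.09085      0.1817
  eq            5.438       1.028
  solve Keq expr → x = 0.09085; check Q = 0.1944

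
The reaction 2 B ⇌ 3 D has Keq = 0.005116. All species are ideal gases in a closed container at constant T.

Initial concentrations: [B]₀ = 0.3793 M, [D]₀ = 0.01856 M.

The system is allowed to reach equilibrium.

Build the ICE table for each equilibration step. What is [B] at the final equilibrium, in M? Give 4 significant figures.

[B]_eq = 0.3361 M

Q₀ = 4.4439e-05 vs Keq = 0.005116 ⇒ Q<K, forward
Step 1:
                  B         D
  Initial    0.3793   0.01856
  Change   -0.04316   0.06474
  Equil      0.3361    0.0833
  solve Keq expr → x = 0.02158; check Q = 0.005116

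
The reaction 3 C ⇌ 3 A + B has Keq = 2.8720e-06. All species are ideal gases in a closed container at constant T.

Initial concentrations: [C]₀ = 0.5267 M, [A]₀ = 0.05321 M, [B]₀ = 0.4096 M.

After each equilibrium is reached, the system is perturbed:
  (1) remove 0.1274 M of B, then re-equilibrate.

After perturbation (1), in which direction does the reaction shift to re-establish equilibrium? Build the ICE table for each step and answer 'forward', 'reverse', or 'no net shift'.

Q₀ = 4.2233e-04 vs Keq = 2.8720e-06 ⇒ Q>K, reverse
Step 1:
                   C          A          B
  init        0.5267    0.05321     0.4096
  Δ          0.04219   -0.04219   -0.01406
  eq          0.5689    0.01102     0.3955
  solve Keq expr → x = -0.01406; check Q = 2.8720e-06
Then remove 0.1274 M of B.
Step 2:
                   C          A          B
  init        0.5689    0.01102     0.2681
  Δ        -0.001484   0.001484 4.9458e-04
  eq          0.5674     0.0125     0.2686
  solve Keq expr → x = 4.9458e-04; check Q = 2.8720e-06

Direction: forward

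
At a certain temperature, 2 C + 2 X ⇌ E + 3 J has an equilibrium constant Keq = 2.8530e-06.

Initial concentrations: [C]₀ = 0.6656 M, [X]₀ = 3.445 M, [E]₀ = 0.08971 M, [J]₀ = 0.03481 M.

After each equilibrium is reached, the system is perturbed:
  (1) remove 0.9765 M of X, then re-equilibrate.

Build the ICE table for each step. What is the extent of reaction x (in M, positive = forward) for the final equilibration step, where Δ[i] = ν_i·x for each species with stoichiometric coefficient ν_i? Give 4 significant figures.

Q₀ = 7.1969e-07 vs Keq = 2.8530e-06 ⇒ Q<K, forward
Step 1:
                  C         X         E         J
  init       0.6656     3.445   0.08971   0.03481
  Δ         -0.0122   -0.0122    0.0061    0.0183
  eq         0.6534     3.433   0.09581   0.05311
  solve Keq expr → x = 0.0061; check Q = 2.8530e-06
Then remove 0.9765 M of X.
Step 2:
                  C         X         E         J
  init       0.6534     2.456   0.09581   0.05311
  Δ        0.006512  0.006512 -0.003256 -0.009768
  eq         0.6599     2.463   0.09255   0.04334
  solve Keq expr → x = -0.003256; check Q = 2.8530e-06

x = -0.003256 M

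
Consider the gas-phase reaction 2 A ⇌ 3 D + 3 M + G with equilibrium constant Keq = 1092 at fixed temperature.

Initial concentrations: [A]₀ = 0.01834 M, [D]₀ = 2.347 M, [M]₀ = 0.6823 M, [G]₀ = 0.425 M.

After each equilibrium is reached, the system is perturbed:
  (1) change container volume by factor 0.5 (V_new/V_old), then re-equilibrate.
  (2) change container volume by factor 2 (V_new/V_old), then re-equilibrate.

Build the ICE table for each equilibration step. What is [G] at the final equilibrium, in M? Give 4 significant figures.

Q₀ = 5189 vs Keq = 1092 ⇒ Q>K, reverse
Step 1:
                  A         D         M         G
  Initial   0.01834     2.347    0.6823     0.425
  Change    0.01821  -0.02731  -0.02731 -0.009104
  Equil     0.03655      2.32     0.655    0.4159
  solve Keq expr → x = -0.009104; check Q = 1092
Then change container volume by factor 0.5 (V_new/V_old).
Step 2:
                  A         D         M         G
  Initial    0.0731     4.639      1.31    0.8318
  Change     0.1796   -0.2695   -0.2695  -0.08982
  Equil      0.2527      4.37     1.041     0.742
  solve Keq expr → x = -0.08982; check Q = 1092
Then change container volume by factor 2 (V_new/V_old).
Step 3:
                  A         D         M         G
  Initial    0.1264     2.185    0.5203     0.371
  Change   -0.08982    0.1347    0.1347   0.04491
  Equil     0.03655      2.32     0.655    0.4159
  solve Keq expr → x = 0.04491; check Q = 1092

[G]_eq = 0.4159 M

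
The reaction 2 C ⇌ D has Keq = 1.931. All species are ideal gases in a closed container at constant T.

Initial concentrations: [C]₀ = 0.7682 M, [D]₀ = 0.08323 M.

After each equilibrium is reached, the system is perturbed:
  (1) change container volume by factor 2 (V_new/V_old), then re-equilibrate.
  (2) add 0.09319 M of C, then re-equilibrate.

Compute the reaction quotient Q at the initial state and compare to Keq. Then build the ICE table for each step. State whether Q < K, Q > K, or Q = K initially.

Q₀ = 0.141 vs Keq = 1.931 ⇒ Q<K, forward
Step 1:
                  C         D
  init       0.7682   0.08323
  Δ          -0.389    0.1945
  eq         0.3792    0.2777
  solve Keq expr → x = 0.1945; check Q = 1.931
Then change container volume by factor 2 (V_new/V_old).
Step 2:
                  C         D
  init       0.1896    0.1389
  Δ         0.05209  -0.02604
  eq         0.2417    0.1128
  solve Keq expr → x = -0.02604; check Q = 1.931
Then add 0.09319 M of C.
Step 3:
                  C         D
  init       0.3349    0.1128
  Δ          -0.062     0.031
  eq         0.2729    0.1438
  solve Keq expr → x = 0.031; check Q = 1.931

Q₀ = 0.141; Q < K (proceeds forward)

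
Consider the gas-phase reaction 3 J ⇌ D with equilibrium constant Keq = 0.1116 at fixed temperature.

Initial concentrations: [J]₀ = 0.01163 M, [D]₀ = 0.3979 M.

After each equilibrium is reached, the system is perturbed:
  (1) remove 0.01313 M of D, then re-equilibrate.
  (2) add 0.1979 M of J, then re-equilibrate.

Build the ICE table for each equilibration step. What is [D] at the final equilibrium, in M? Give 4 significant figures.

Q₀ = 2.5295e+05 vs Keq = 0.1116 ⇒ Q>K, reverse
Step 1:
                  J         D
  Initial   0.01163    0.3979
  Change     0.9216   -0.3072
  Equil      0.9332    0.0907
  solve Keq expr → x = -0.3072; check Q = 0.1116
Then remove 0.01313 M of D.
Step 2:
                  J         D
  Initial    0.9332   0.07757
  Change   -0.02123  0.007078
  Equil       0.912   0.08465
  solve Keq expr → x = 0.007078; check Q = 0.1116
Then add 0.1979 M of J.
Step 3:
                  J         D
  Initial      1.11   0.08465
  Change    -0.0955   0.03183
  Equil       1.014    0.1165
  solve Keq expr → x = 0.03183; check Q = 0.1116

[D]_eq = 0.1165 M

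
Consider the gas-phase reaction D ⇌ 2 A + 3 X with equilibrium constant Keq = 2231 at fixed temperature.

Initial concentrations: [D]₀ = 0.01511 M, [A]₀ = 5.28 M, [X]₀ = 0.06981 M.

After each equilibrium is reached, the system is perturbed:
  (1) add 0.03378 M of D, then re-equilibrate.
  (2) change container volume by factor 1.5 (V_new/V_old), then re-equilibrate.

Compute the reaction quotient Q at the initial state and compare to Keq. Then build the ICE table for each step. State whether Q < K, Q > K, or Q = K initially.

Q₀ = 0.6277; Q < K (proceeds forward)

Q₀ = 0.6277 vs Keq = 2231 ⇒ Q<K, forward
Step 1:
                   D          A          X
  I          0.01511       5.28    0.06981
  C         -0.01509    0.03018    0.04527
  E       1.9264e-05       5.31     0.1151
  solve Keq expr → x = 0.01509; check Q = 2231
Then add 0.03378 M of D.
Step 2:
                   D          A          X
  I           0.0338       5.31     0.1151
  C         -0.03367    0.06734      0.101
  E       1.3078e-04      5.378     0.2161
  solve Keq expr → x = 0.03367; check Q = 2231
Then change container volume by factor 1.5 (V_new/V_old).
Step 3:
                   D          A          X
  I       8.7189e-05      3.585     0.1441
  C       -6.9890e-05 1.3978e-04 2.0967e-04
  E       1.7299e-05      3.585     0.1443
  solve Keq expr → x = 6.9890e-05; check Q = 2231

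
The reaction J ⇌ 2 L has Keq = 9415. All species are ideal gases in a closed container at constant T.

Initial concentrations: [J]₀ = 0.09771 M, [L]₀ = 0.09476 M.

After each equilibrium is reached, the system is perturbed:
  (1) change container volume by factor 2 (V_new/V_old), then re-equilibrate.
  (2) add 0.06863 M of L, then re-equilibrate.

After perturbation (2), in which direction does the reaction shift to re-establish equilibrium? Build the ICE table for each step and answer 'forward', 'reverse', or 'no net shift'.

Direction: reverse

Q₀ = 0.0919 vs Keq = 9415 ⇒ Q<K, forward
Step 1:
                  J         L
  I         0.09771   0.09476
  C         -0.0977    0.1954
  E       8.9425e-06    0.2902
  solve Keq expr → x = 0.0977; check Q = 9415
Then change container volume by factor 2 (V_new/V_old).
Step 2:
                  J         L
  I       4.4713e-06    0.1451
  C       -2.2355e-06 4.4710e-06
  E       2.2358e-06    0.1451
  solve Keq expr → x = 2.2355e-06; check Q = 9415
Then add 0.06863 M of L.
Step 3:
                  J         L
  I       2.2358e-06    0.2137
  C       2.6152e-06 -5.2304e-06
  E       4.8510e-06    0.2137
  solve Keq expr → x = -2.6152e-06; check Q = 9415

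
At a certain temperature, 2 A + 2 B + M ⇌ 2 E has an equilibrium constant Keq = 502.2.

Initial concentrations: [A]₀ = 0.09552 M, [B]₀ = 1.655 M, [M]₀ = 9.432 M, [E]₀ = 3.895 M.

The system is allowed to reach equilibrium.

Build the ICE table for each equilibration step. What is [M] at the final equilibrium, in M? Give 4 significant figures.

[M]_eq = 9.402 M

Q₀ = 64.36 vs Keq = 502.2 ⇒ Q<K, forward
Step 1:
                    A           B           M           E
  I           0.09552       1.655       9.432       3.895
  C          -0.05945    -0.05945    -0.02973     0.05945
  E           0.03607       1.596       9.402       3.954
  solve Keq expr → x = 0.02973; check Q = 502.2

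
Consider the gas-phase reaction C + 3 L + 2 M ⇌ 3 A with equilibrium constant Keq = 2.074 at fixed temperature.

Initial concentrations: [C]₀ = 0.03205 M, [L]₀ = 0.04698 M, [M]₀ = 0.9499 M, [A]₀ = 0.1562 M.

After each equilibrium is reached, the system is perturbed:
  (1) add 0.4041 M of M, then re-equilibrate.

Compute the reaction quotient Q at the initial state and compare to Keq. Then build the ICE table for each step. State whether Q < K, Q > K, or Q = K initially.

Q₀ = 1271; Q > K (proceeds reverse)

Q₀ = 1271 vs Keq = 2.074 ⇒ Q>K, reverse
Step 1:
                  C         L         M         A
  Initial   0.03205   0.04698    0.9499    0.1562
  Change    0.02932   0.08795   0.05863  -0.08795
  Equil     0.06137    0.1349     1.009   0.06825
  solve Keq expr → x = -0.02932; check Q = 2.074
Then add 0.4041 M of M.
Step 2:
                  C         L         M         A
  Initial   0.06137    0.1349     1.413   0.06825
  Change  -0.003176 -0.009529 -0.006352  0.009529
  Equil     0.05819    0.1254     1.406   0.07778
  solve Keq expr → x = 0.003176; check Q = 2.074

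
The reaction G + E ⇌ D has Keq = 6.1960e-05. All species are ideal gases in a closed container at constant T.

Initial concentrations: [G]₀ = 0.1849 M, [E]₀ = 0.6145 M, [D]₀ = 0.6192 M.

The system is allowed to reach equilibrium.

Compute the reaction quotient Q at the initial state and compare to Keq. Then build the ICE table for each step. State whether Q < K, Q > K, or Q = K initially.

Q₀ = 5.45 vs Keq = 6.1960e-05 ⇒ Q>K, reverse
Step 1:
                  G         E         D
  Initial    0.1849    0.6145    0.6192
  Change     0.6191    0.6191   -0.6191
  Equil       0.804     1.234 6.1458e-05
  solve Keq expr → x = -0.6191; check Q = 6.1960e-05

Q₀ = 5.45; Q > K (proceeds reverse)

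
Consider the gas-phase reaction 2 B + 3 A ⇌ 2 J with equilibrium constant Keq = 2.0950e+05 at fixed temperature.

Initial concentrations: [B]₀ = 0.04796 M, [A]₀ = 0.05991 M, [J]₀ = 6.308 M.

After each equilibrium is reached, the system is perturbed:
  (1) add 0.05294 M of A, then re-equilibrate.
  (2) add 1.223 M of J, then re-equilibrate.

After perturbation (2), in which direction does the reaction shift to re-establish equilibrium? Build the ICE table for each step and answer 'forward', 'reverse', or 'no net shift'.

Direction: reverse

Q₀ = 8.0450e+07 vs Keq = 2.0950e+05 ⇒ Q>K, reverse
Step 1:
                  B         A         J
  Initial   0.04796   0.05991     6.308
  Change    0.09731     0.146  -0.09731
  Equil      0.1453    0.2059     6.211
  solve Keq expr → x = -0.04865; check Q = 2.0950e+05
Then add 0.05294 M of A.
Step 2:
                  B         A         J
  Initial    0.1453    0.2588     6.211
  Change    -0.0204  -0.03059    0.0204
  Equil      0.1249    0.2282     6.231
  solve Keq expr → x = 0.0102; check Q = 2.0950e+05
Then add 1.223 M of J.
Step 3:
                  B         A         J
  Initial    0.1249    0.2282     7.454
  Change    0.01032   0.01548  -0.01032
  Equil      0.1352    0.2437     7.444
  solve Keq expr → x = -0.005159; check Q = 2.0950e+05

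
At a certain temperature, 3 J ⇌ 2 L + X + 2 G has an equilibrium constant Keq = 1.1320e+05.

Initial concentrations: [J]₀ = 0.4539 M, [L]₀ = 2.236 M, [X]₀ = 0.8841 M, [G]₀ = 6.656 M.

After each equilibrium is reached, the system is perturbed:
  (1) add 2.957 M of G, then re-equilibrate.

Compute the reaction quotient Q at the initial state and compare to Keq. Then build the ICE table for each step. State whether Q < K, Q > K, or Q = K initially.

Q₀ = 2094 vs Keq = 1.1320e+05 ⇒ Q<K, forward
Step 1:
                   J          L          X          G
  I           0.4539      2.236     0.8841      6.656
  C          -0.3186     0.2124     0.1062     0.2124
  E           0.1353      2.448     0.9903      6.868
  solve Keq expr → x = 0.1062; check Q = 1.1320e+05
Then add 2.957 M of G.
Step 2:
                   J          L          X          G
  I           0.1353      2.448     0.9903      9.825
  C          0.03446   -0.02297   -0.01149   -0.02297
  E           0.1697      2.425     0.9788      9.802
  solve Keq expr → x = -0.01149; check Q = 1.1320e+05

Q₀ = 2094; Q < K (proceeds forward)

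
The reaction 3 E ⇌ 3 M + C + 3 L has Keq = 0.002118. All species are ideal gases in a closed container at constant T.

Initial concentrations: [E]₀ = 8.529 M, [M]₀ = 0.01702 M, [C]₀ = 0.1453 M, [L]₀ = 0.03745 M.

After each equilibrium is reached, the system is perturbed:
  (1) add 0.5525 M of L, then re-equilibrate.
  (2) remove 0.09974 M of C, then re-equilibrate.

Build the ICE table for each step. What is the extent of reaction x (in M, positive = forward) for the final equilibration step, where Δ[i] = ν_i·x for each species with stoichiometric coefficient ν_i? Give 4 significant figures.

Q₀ = 6.0646e-14 vs Keq = 0.002118 ⇒ Q<K, forward
Step 1:
                    E           M           C           L
  init          8.529     0.01702      0.1453     0.03745
  Δ            -1.071       1.071      0.3569       1.071
  eq            7.458       1.088      0.5022       1.108
  solve Keq expr → x = 0.3569; check Q = 0.002118
Then add 0.5525 M of L.
Step 2:
                    E           M           C           L
  init          7.458       1.088      0.5022       1.661
  Δ            0.1996     -0.1996    -0.06652     -0.1996
  eq            7.658       0.888      0.4356       1.461
  solve Keq expr → x = -0.06652; check Q = 0.002118
Then remove 0.09974 M of C.
Step 3:
                    E           M           C           L
  init          7.658       0.888      0.3359       1.461
  Δ          -0.03881     0.03881     0.01294     0.03881
  eq            7.619      0.9268      0.3488         1.5
  solve Keq expr → x = 0.01294; check Q = 0.002118

x = 0.01294 M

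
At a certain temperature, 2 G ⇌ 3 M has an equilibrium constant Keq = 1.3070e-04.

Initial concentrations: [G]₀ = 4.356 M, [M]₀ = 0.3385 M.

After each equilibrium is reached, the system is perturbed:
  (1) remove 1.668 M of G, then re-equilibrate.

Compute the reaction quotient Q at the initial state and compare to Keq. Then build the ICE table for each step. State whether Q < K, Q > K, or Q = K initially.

Q₀ = 0.002044 vs Keq = 1.3070e-04 ⇒ Q>K, reverse
Step 1:
                   G          M
  Initial      4.356     0.3385
  Change      0.1336    -0.2004
  Equil         4.49     0.1381
  solve Keq expr → x = -0.0668; check Q = 1.3070e-04
Then remove 1.668 M of G.
Step 2:
                   G          M
  Initial      2.822     0.1381
  Change     0.02413    -0.0362
  Equil        2.846     0.1019
  solve Keq expr → x = -0.01207; check Q = 1.3070e-04

Q₀ = 0.002044; Q > K (proceeds reverse)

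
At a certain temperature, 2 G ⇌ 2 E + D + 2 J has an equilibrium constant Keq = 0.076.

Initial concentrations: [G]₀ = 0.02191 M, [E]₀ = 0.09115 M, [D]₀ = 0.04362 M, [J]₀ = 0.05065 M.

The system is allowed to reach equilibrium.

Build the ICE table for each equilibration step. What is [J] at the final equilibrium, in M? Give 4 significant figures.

Q₀ = 0.001937 vs Keq = 0.076 ⇒ Q<K, forward
Step 1:
                   G          E          D          J
  init       0.02191    0.09115    0.04362    0.05065
  Δ         -0.01602    0.01602    0.00801    0.01602
  eq        0.005889     0.1072    0.05163    0.06667
  solve Keq expr → x = 0.00801; check Q = 0.076

[J]_eq = 0.06667 M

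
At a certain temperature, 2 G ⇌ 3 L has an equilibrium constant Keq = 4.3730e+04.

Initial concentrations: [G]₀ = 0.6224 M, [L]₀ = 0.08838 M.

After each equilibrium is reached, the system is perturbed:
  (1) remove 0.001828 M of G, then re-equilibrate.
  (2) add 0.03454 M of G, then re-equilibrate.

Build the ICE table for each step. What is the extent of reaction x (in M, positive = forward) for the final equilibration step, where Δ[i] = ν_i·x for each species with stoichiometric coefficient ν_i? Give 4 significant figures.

x = 0.01708 M

Q₀ = 0.001782 vs Keq = 4.3730e+04 ⇒ Q<K, forward
Step 1:
                   G          L
  I           0.6224    0.08838
  C          -0.6175     0.9263
  E         0.004887      1.015
  solve Keq expr → x = 0.3088; check Q = 4.3730e+04
Then remove 0.001828 M of G.
Step 2:
                   G          L
  I         0.003059      1.015
  C         0.001808  -0.002713
  E         0.004868      1.012
  solve Keq expr → x = -9.0421e-04; check Q = 4.3730e+04
Then add 0.03454 M of G.
Step 3:
                   G          L
  I          0.03941      1.012
  C         -0.03417    0.05125
  E         0.005242      1.063
  solve Keq expr → x = 0.01708; check Q = 4.3730e+04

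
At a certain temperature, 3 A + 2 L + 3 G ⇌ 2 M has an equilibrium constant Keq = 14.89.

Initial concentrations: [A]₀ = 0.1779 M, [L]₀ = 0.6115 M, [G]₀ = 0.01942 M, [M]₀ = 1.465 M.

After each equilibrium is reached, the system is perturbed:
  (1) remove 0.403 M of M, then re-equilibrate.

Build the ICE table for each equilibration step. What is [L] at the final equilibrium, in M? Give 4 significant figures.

[L]_eq = 0.9404 M

Q₀ = 1.3919e+08 vs Keq = 14.89 ⇒ Q>K, reverse
Step 1:
                   A          L          G          M
  Initial     0.1779     0.6115    0.01942      1.465
  Change      0.5646     0.3764     0.5646    -0.3764
  Equil       0.7425     0.9879      0.584      1.089
  solve Keq expr → x = -0.1882; check Q = 14.89
Then remove 0.403 M of M.
Step 2:
                   A          L          G          M
  Initial     0.7425     0.9879      0.584     0.6856
  Change    -0.07119   -0.04746   -0.07119    0.04746
  Equil       0.6713     0.9404     0.5128     0.7331
  solve Keq expr → x = 0.02373; check Q = 14.89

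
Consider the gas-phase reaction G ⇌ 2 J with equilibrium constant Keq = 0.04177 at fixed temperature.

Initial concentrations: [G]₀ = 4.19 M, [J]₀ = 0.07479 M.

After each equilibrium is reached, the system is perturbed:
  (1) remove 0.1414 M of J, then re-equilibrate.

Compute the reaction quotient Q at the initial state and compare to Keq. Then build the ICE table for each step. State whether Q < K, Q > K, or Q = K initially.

Q₀ = 0.001335; Q < K (proceeds forward)

Q₀ = 0.001335 vs Keq = 0.04177 ⇒ Q<K, forward
Step 1:
                    G           J
  Initial        4.19     0.07479
  Change      -0.1676      0.3351
  Equil         4.022      0.4099
  solve Keq expr → x = 0.1676; check Q = 0.04177
Then remove 0.1414 M of J.
Step 2:
                    G           J
  Initial       4.022      0.2685
  Change     -0.06894      0.1379
  Equil         3.954      0.4064
  solve Keq expr → x = 0.06894; check Q = 0.04177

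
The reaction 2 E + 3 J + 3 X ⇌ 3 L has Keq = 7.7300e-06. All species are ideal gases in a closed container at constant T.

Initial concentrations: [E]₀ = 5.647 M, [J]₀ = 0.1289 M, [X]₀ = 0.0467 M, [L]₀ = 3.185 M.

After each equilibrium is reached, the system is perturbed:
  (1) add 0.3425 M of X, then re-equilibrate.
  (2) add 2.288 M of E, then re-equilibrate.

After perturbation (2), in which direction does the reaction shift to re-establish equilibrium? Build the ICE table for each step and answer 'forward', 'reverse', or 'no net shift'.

Q₀ = 4.6450e+06 vs Keq = 7.7300e-06 ⇒ Q>K, reverse
Step 1:
                   E          J          X          L
  init         5.647     0.1289     0.0467      3.185
  Δ            1.754       2.63       2.63      -2.63
  eq           7.401      2.759      2.677     0.5546
  solve Keq expr → x = -0.8768; check Q = 7.7300e-06
Then add 0.3425 M of X.
Step 2:
                   E          J          X          L
  init         7.401      2.759       3.02     0.5546
  Δ         -0.03226   -0.04838   -0.04838    0.04838
  eq           7.368      2.711      2.971      0.603
  solve Keq expr → x = 0.01613; check Q = 7.7300e-06
Then add 2.288 M of E.
Step 3:
                   E          J          X          L
  init         9.656      2.711      2.971      0.603
  Δ         -0.05178   -0.07766   -0.07766    0.07766
  eq           9.605      2.633      2.894     0.6807
  solve Keq expr → x = 0.02589; check Q = 7.7300e-06

Direction: forward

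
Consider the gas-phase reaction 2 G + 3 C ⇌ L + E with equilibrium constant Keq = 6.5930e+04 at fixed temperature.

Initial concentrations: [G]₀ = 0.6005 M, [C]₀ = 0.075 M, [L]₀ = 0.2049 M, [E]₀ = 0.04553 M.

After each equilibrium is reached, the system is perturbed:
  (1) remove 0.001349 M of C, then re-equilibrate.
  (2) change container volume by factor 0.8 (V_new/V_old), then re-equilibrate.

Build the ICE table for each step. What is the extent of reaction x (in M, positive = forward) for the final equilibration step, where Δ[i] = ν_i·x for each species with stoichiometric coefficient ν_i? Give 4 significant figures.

x = 7.3843e-04 M

Q₀ = 61.32 vs Keq = 6.5930e+04 ⇒ Q<K, forward
Step 1:
                  G         C         L         E
  I          0.6005     0.075    0.2049   0.04553
  C        -0.04394  -0.06591   0.02197   0.02197
  E          0.5566  0.009085    0.2269    0.0675
  solve Keq expr → x = 0.02197; check Q = 6.5930e+04
Then remove 0.001349 M of C.
Step 2:
                  G         C         L         E
  I          0.5566  0.007736    0.2269    0.0675
  C       8.7598e-04  0.001314 -4.3799e-04 -4.3799e-04
  E          0.5574   0.00905    0.2264   0.06706
  solve Keq expr → x = -4.3799e-04; check Q = 6.5930e+04
Then change container volume by factor 0.8 (V_new/V_old).
Step 3:
                  G         C         L         E
  I          0.6968   0.01131     0.283   0.08383
  C       -0.001477 -0.002215 7.3843e-04 7.3843e-04
  E          0.6953  0.009097    0.2838   0.08457
  solve Keq expr → x = 7.3843e-04; check Q = 6.5930e+04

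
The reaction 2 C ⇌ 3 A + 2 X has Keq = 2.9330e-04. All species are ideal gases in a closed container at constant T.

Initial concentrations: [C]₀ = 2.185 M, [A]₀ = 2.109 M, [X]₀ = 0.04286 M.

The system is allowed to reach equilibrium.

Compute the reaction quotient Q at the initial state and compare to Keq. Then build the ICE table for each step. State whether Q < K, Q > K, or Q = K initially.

Q₀ = 0.003609 vs Keq = 2.9330e-04 ⇒ Q>K, reverse
Step 1:
                  C         A         X
  Initial     2.185     2.109   0.04286
  Change    0.03007   -0.0451  -0.03007
  Equil       2.215     2.064   0.01279
  solve Keq expr → x = -0.01503; check Q = 2.9330e-04

Q₀ = 0.003609; Q > K (proceeds reverse)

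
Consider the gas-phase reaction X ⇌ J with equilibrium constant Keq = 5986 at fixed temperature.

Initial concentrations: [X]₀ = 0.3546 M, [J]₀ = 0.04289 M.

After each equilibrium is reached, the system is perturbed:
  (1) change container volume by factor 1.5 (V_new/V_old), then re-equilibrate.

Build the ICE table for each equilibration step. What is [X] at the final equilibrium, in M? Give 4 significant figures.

Q₀ = 0.121 vs Keq = 5986 ⇒ Q<K, forward
Step 1:
                    X           J
  I            0.3546     0.04289
  C           -0.3545      0.3545
  E        6.6392e-05      0.3974
  solve Keq expr → x = 0.3545; check Q = 5986
Then change container volume by factor 1.5 (V_new/V_old).
Step 2:
                    X           J
  I        4.4261e-05      0.2649
  C                 0           0
  E        4.4261e-05      0.2649
  solve Keq expr → x = 0; check Q = 5986

[X]_eq = 4.4261e-05 M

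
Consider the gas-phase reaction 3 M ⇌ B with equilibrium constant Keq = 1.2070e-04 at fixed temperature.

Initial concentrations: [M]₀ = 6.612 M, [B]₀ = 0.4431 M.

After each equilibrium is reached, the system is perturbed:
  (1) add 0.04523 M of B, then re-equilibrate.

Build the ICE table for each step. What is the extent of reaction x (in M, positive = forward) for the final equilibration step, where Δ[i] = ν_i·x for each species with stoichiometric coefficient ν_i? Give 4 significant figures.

Q₀ = 0.001533 vs Keq = 1.2070e-04 ⇒ Q>K, reverse
Step 1:
                   M          B
  I            6.612     0.4431
  C            1.159    -0.3865
  E            7.771    0.05665
  solve Keq expr → x = -0.3865; check Q = 1.2070e-04
Then add 0.04523 M of B.
Step 2:
                   M          B
  I            7.771     0.1019
  C           0.1272    -0.0424
  E            7.899    0.05948
  solve Keq expr → x = -0.0424; check Q = 1.2070e-04

x = -0.0424 M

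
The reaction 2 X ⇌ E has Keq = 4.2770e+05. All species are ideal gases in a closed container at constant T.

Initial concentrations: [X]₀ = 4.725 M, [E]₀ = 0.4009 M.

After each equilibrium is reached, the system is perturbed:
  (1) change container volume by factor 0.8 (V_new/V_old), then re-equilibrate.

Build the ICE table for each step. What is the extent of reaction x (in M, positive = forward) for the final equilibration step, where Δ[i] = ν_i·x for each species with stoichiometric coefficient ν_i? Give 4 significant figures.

Q₀ = 0.01796 vs Keq = 4.2770e+05 ⇒ Q<K, forward
Step 1:
                  X         E
  init        4.725    0.4009
  Δ          -4.722     2.361
  eq       0.002541     2.762
  solve Keq expr → x = 2.361; check Q = 4.2770e+05
Then change container volume by factor 0.8 (V_new/V_old).
Step 2:
                  X         E
  init     0.003177     3.453
  Δ       -3.3529e-04 1.6765e-04
  eq       0.002841     3.453
  solve Keq expr → x = 1.6765e-04; check Q = 4.2770e+05

x = 1.6765e-04 M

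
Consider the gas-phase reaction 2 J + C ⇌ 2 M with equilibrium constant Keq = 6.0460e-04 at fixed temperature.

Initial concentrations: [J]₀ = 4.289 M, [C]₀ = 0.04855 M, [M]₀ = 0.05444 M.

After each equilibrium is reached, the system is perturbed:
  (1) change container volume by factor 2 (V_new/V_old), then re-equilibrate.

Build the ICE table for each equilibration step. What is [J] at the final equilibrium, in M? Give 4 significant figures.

Q₀ = 0.003318 vs Keq = 6.0460e-04 ⇒ Q>K, reverse
Step 1:
                   J          C          M
  init         4.289    0.04855    0.05444
  Δ           0.0279    0.01395    -0.0279
  eq           4.317     0.0625    0.02654
  solve Keq expr → x = -0.01395; check Q = 6.0460e-04
Then change container volume by factor 2 (V_new/V_old).
Step 2:
                   J          C          M
  init         2.158    0.03125    0.01327
  Δ         0.003603   0.001802  -0.003603
  eq           2.162    0.03305   0.009665
  solve Keq expr → x = -0.001802; check Q = 6.0460e-04

[J]_eq = 2.162 M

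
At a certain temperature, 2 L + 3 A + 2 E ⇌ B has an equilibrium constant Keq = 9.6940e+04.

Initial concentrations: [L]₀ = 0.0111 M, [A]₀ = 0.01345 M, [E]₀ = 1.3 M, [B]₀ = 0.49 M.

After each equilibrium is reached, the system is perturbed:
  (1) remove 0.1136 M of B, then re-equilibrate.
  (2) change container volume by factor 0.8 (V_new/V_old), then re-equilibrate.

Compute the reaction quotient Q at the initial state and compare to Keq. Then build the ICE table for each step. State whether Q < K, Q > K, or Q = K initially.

Q₀ = 9.6716e+08; Q > K (proceeds reverse)

Q₀ = 9.6716e+08 vs Keq = 9.6940e+04 ⇒ Q>K, reverse
Step 1:
                    L           A           E           B
  init         0.0111     0.01345         1.3        0.49
  Δ           0.05022     0.07533     0.05022    -0.02511
  eq          0.06132     0.08878        1.35      0.4649
  solve Keq expr → x = -0.02511; check Q = 9.6940e+04
Then remove 0.1136 M of B.
Step 2:
                    L           A           E           B
  init        0.06132     0.08878        1.35      0.3513
  Δ         -0.003166    -0.00475   -0.003166    0.001583
  eq          0.05815     0.08403       1.347      0.3529
  solve Keq expr → x = 0.001583; check Q = 9.6940e+04
Then change container volume by factor 0.8 (V_new/V_old).
Step 3:
                    L           A           E           B
  init        0.07269       0.105       1.684      0.4411
  Δ          -0.01628    -0.02442    -0.01628    0.008141
  eq          0.05641     0.08061       1.668      0.4492
  solve Keq expr → x = 0.008141; check Q = 9.6940e+04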